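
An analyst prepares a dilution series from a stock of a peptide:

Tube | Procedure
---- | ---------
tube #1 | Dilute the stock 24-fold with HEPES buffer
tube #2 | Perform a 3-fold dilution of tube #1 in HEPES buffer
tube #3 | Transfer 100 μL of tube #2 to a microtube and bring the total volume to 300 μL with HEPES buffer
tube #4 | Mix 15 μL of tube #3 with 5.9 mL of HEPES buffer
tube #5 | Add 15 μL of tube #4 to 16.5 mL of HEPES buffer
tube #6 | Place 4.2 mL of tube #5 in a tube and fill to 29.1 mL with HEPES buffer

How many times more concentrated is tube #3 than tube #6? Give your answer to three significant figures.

3.01 × 10^6

Step 1: 24-fold → factor 24
Step 2: 3-fold → factor 3
Step 3: 100 μL brought to 300 μL → factor 300/100 = 3
Step 4: 15 μL + 5.9 mL = 5915 μL total → factor 5915/15 = 394.33
Step 5: 15 μL + 16.5 mL = 16515 μL total → factor 16515/15 = 1101
Step 6: 4.2 mL brought to 29.1 mL → factor 29.1/4.2 = 6.9286
Dilution factor to tube #3 = 216; to tube #6 = 6.4975 × 10^8
[tube #3]/[tube #6] = (factor to tube #6)/(factor to tube #3) = 6.4975 × 10^8/216 = 3.01 × 10^6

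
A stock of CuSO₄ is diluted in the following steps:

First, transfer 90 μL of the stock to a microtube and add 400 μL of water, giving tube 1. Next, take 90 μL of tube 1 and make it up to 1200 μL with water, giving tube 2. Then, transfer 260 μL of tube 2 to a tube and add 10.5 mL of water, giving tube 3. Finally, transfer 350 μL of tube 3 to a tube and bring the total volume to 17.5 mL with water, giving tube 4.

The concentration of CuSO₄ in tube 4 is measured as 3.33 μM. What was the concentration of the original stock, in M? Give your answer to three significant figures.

0.500 M

Step 1: 90 μL + 400 μL = 490 μL total → factor 490/90 = 5.4444
Step 2: 90 μL brought to 1200 μL → factor 1200/90 = 13.333
Step 3: 260 μL + 10.5 mL = 10760 μL total → factor 10760/260 = 41.385
Step 4: 350 μL brought to 17.5 mL → factor 17500/350 = 50
Overall dilution factor = 5.4444 × 13.333 × 41.385 × 50 = 1.5021 × 10^5
Stock = 3.33 μM × 1.5021 × 10^5 = 5.002 × 10^5 μM = 0.500 M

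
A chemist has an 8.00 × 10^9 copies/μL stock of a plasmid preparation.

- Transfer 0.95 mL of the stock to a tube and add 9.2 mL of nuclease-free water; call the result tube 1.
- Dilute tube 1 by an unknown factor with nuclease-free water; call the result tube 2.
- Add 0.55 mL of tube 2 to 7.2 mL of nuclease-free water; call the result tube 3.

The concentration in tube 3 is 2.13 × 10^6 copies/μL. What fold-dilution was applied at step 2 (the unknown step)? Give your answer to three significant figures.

Step 1: 0.95 mL + 9.2 mL = 10.15 mL total → factor 10.15/0.95 = 10.684
Step 2: unknown factor x
Step 3: 0.55 mL + 7.2 mL = 7.75 mL total → factor 7.75/0.55 = 14.091
Product of known-step factors = 150.55
Overall factor = 8.00 × 10^9 copies/μL / (2.13 × 10^6 copies/μL) = 3755.9
x = 3755.9 / 150.55 = 24.9

24.9-fold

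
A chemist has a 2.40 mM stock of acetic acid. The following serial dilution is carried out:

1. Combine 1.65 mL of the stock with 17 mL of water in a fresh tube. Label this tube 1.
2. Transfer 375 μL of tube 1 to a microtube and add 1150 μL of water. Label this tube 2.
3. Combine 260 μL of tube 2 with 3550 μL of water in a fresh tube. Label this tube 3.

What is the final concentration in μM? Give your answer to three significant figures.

3.56 μM

Step 1: 1.65 mL + 17 mL = 18.65 mL total → factor 18.65/1.65 = 11.303
Step 2: 375 μL + 1150 μL = 1525 μL total → factor 1525/375 = 4.0667
Step 3: 260 μL + 3550 μL = 3810 μL total → factor 3810/260 = 14.654
Overall dilution factor = 11.303 × 4.0667 × 14.654 = 673.57
Final = 2.40 mM / 673.57 = 0.003563 mM = 3.56 μM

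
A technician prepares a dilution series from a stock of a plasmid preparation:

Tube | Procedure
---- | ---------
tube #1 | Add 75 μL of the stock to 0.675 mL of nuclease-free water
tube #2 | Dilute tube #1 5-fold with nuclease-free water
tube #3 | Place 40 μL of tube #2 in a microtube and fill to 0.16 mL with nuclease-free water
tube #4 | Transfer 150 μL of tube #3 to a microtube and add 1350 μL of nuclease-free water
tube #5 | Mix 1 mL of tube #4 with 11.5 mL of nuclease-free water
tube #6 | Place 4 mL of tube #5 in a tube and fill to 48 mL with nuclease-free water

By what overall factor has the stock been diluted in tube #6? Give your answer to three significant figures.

3.00 × 10^5

Step 1: 75 μL + 0.675 mL = 750 μL total → factor 750/75 = 10
Step 2: 5-fold → factor 5
Step 3: 40 μL brought to 0.16 mL → factor 160/40 = 4
Step 4: 150 μL + 1350 μL = 1500 μL total → factor 1500/150 = 10
Step 5: 1 mL + 11.5 mL = 12.5 mL total → factor 12.5/1 = 12.5
Step 6: 4 mL brought to 48 mL → factor 48/4 = 12
Overall dilution factor = 10 × 5 × 4 × 10 × 12.5 × 12 = 3 × 10^5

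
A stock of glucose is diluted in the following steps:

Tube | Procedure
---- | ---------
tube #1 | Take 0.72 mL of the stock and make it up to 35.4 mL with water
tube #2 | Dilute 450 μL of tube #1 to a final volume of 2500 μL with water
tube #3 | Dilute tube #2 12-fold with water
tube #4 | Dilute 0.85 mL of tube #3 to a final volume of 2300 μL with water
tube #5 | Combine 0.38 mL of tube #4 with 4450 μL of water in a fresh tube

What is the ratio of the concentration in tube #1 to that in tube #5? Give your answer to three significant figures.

2.29 × 10^3

Step 1: 0.72 mL brought to 35.4 mL → factor 35.4/0.72 = 49.167
Step 2: 450 μL brought to 2500 μL → factor 2500/450 = 5.5556
Step 3: 12-fold → factor 12
Step 4: 0.85 mL brought to 2300 μL → factor 2.3/0.85 = 2.7059
Step 5: 0.38 mL + 4450 μL = 4.83 mL total → factor 4.83/0.38 = 12.711
Dilution factor to tube #1 = 49.167; to tube #5 = 1.1273 × 10^5
[tube #1]/[tube #5] = (factor to tube #5)/(factor to tube #1) = 1.1273 × 10^5/49.167 = 2.29 × 10^3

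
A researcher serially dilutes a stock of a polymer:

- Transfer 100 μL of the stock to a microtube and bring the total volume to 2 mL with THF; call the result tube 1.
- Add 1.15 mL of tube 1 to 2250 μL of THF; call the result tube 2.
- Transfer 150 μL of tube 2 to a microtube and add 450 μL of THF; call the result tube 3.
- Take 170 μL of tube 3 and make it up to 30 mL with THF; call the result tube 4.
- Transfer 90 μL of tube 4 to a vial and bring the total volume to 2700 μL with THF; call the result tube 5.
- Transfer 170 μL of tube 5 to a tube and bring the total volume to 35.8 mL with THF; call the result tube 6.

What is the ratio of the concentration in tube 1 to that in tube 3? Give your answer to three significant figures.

Step 1: 100 μL brought to 2 mL → factor 2000/100 = 20
Step 2: 1.15 mL + 2250 μL = 3.4 mL total → factor 3.4/1.15 = 2.9565
Step 3: 150 μL + 450 μL = 600 μL total → factor 600/150 = 4
Dilution factor to tube 1 = 20; to tube 3 = 236.52
[tube 1]/[tube 3] = (factor to tube 3)/(factor to tube 1) = 236.52/20 = 11.8

11.8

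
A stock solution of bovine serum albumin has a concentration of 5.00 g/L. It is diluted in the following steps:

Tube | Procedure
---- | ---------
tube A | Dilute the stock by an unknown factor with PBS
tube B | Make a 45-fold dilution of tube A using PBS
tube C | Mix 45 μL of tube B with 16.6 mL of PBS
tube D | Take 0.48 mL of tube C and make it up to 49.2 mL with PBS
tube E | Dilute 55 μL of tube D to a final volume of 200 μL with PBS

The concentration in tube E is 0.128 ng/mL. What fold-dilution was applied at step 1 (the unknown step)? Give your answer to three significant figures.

6.30-fold

Step 1: unknown factor x
Step 2: 45-fold → factor 45
Step 3: 45 μL + 16.6 mL = 16645 μL total → factor 16645/45 = 369.89
Step 4: 0.48 mL brought to 49.2 mL → factor 49.2/0.48 = 102.5
Step 5: 55 μL brought to 200 μL → factor 200/55 = 3.6364
Product of known-step factors = 6.204 × 10^6
Overall factor = 5.00 g/L / (0.128 ng/mL) = 3.9062 × 10^7
x = 3.9062 × 10^7 / 6.204 × 10^6 = 6.30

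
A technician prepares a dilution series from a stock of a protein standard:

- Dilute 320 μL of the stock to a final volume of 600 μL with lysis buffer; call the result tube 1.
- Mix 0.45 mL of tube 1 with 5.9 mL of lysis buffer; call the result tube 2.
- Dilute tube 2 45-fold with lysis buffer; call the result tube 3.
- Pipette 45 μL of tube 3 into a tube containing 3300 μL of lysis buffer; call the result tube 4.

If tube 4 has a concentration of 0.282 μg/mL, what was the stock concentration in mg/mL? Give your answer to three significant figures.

25.0 mg/mL

Step 1: 320 μL brought to 600 μL → factor 600/320 = 1.875
Step 2: 0.45 mL + 5.9 mL = 6.35 mL total → factor 6.35/0.45 = 14.111
Step 3: 45-fold → factor 45
Step 4: 45 μL + 3300 μL = 3345 μL total → factor 3345/45 = 74.333
Overall dilution factor = 1.875 × 14.111 × 45 × 74.333 = 88503
Stock = 0.282 μg/mL × 88503 = 2.496 × 10^4 μg/mL = 25.0 mg/mL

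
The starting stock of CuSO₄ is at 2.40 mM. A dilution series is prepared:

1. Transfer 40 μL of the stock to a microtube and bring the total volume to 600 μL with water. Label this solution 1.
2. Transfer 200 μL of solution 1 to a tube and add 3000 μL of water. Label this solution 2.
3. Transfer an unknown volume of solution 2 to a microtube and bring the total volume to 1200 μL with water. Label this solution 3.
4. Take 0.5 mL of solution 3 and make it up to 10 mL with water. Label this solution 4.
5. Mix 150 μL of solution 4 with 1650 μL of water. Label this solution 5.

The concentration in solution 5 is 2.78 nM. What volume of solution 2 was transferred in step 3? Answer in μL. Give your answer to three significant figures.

Step 1: 40 μL brought to 600 μL → factor 600/40 = 15
Step 2: 200 μL + 3000 μL = 3200 μL total → factor 3200/200 = 16
Step 3: v brought to 1200 μL → factor = 1200 μL/v
Step 4: 0.5 mL brought to 10 mL → factor 10/0.5 = 20
Step 5: 150 μL + 1650 μL = 1800 μL total → factor 1800/150 = 12
Product of known-step factors = 57600
Overall factor = 2.40 mM / (2.78 nM) = 8.6331 × 10^5
Step-3 factor = 8.6331 × 10^5 / 57600 = 14.988
v = 1200 μL / 14.988 = 80.1 μL

80.1 μL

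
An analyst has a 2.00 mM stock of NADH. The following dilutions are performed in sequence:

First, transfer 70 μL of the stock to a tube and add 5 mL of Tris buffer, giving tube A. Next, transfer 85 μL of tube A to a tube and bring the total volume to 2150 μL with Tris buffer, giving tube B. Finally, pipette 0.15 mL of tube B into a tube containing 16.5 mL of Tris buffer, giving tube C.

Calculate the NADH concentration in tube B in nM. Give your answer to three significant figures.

1.09 × 10^3 nM

Step 1: 70 μL + 5 mL = 5070 μL total → factor 5070/70 = 72.429
Step 2: 85 μL brought to 2150 μL → factor 2150/85 = 25.294
Dilution factor through tube B = 72.429 × 25.294 = 1832
[tube B] = 2.00 mM / 1832 = 0.001092 mM = 1.09 × 10^3 nM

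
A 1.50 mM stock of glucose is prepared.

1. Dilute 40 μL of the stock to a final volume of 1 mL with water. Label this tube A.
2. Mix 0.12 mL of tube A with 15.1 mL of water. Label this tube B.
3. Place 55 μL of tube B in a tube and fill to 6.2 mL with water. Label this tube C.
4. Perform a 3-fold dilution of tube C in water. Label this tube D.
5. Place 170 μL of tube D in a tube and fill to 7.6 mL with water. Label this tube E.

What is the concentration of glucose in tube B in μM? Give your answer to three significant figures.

0.473 μM

Step 1: 40 μL brought to 1 mL → factor 1000/40 = 25
Step 2: 0.12 mL + 15.1 mL = 15.22 mL total → factor 15.22/0.12 = 126.83
Dilution factor through tube B = 25 × 126.83 = 3170.8
[tube B] = 1.50 mM / 3170.8 = 0.0004731 mM = 0.473 μM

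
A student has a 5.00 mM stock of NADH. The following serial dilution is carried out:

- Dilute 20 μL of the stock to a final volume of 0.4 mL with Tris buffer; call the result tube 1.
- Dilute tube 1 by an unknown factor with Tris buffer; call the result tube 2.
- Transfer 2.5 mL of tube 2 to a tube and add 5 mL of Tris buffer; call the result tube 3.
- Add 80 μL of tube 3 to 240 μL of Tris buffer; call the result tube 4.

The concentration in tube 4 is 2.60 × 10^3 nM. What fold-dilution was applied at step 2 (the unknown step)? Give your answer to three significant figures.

Step 1: 20 μL brought to 0.4 mL → factor 400/20 = 20
Step 2: unknown factor x
Step 3: 2.5 mL + 5 mL = 7.5 mL total → factor 7.5/2.5 = 3
Step 4: 80 μL + 240 μL = 320 μL total → factor 320/80 = 4
Product of known-step factors = 240
Overall factor = 5.00 mM / (2.60 × 10^3 nM) = 1923.1
x = 1923.1 / 240 = 8.01

8.01-fold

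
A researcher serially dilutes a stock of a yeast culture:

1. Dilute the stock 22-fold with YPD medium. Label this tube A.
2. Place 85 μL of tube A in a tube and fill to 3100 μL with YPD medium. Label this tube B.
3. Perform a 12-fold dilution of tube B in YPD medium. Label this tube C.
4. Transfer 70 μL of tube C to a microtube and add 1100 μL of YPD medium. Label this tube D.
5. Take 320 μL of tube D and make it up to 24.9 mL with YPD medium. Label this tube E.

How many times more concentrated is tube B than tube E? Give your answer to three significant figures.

Step 1: 22-fold → factor 22
Step 2: 85 μL brought to 3100 μL → factor 3100/85 = 36.471
Step 3: 12-fold → factor 12
Step 4: 70 μL + 1100 μL = 1170 μL total → factor 1170/70 = 16.714
Step 5: 320 μL brought to 24.9 mL → factor 24900/320 = 77.812
Dilution factor to tube B = 802.35; to tube E = 1.2522 × 10^7
[tube B]/[tube E] = (factor to tube E)/(factor to tube B) = 1.2522 × 10^7/802.35 = 1.56 × 10^4

1.56 × 10^4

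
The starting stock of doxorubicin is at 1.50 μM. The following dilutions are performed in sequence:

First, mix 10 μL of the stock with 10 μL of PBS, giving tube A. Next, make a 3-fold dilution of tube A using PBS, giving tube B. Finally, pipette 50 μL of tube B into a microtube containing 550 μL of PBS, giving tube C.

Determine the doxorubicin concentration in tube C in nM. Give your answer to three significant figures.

20.8 nM

Step 1: 10 μL + 10 μL = 20 μL total → factor 20/10 = 2
Step 2: 3-fold → factor 3
Step 3: 50 μL + 550 μL = 600 μL total → factor 600/50 = 12
Overall dilution factor = 2 × 3 × 12 = 72
Final = 1.50 μM / 72 = 0.02083 μM = 20.8 nM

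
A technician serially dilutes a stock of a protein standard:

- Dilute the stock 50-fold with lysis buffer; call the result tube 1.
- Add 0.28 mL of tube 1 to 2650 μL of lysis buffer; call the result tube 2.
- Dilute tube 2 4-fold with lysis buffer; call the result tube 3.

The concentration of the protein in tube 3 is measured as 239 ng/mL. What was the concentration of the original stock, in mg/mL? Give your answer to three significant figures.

Step 1: 50-fold → factor 50
Step 2: 0.28 mL + 2650 μL = 2.93 mL total → factor 2.93/0.28 = 10.464
Step 3: 4-fold → factor 4
Overall dilution factor = 50 × 10.464 × 4 = 2092.9
Stock = 239 ng/mL × 2092.9 = 5.002 × 10^5 ng/mL = 0.500 mg/mL

0.500 mg/mL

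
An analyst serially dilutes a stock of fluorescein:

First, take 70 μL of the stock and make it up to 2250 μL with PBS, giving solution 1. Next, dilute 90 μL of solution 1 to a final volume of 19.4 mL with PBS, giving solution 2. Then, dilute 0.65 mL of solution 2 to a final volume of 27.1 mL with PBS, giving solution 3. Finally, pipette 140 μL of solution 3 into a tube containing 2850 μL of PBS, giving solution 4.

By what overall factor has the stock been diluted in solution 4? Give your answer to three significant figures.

6.17 × 10^6

Step 1: 70 μL brought to 2250 μL → factor 2250/70 = 32.143
Step 2: 90 μL brought to 19.4 mL → factor 19400/90 = 215.56
Step 3: 0.65 mL brought to 27.1 mL → factor 27.1/0.65 = 41.692
Step 4: 140 μL + 2850 μL = 2990 μL total → factor 2990/140 = 21.357
Overall dilution factor = 32.143 × 215.56 × 41.692 × 21.357 = 6.1694 × 10^6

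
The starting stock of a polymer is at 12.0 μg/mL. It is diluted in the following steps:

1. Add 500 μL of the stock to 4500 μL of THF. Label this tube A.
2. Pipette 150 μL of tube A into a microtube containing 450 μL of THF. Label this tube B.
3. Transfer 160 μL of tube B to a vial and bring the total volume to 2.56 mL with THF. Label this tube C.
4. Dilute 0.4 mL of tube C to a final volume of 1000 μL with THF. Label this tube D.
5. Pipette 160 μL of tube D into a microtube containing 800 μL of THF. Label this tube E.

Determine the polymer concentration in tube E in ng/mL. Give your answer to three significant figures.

Step 1: 500 μL + 4500 μL = 5000 μL total → factor 5000/500 = 10
Step 2: 150 μL + 450 μL = 600 μL total → factor 600/150 = 4
Step 3: 160 μL brought to 2.56 mL → factor 2560/160 = 16
Step 4: 0.4 mL brought to 1000 μL → factor 1/0.4 = 2.5
Step 5: 160 μL + 800 μL = 960 μL total → factor 960/160 = 6
Overall dilution factor = 10 × 4 × 16 × 2.5 × 6 = 9600
Final = 12.0 μg/mL / 9600 = 0.001250 μg/mL = 1.25 ng/mL

1.25 ng/mL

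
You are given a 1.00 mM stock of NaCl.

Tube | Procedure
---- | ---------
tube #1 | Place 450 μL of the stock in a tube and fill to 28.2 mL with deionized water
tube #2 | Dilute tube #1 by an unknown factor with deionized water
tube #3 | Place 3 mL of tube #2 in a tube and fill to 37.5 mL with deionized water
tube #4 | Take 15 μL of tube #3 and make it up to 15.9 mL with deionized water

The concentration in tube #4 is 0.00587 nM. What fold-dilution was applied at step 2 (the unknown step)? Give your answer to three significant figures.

205-fold

Step 1: 450 μL brought to 28.2 mL → factor 28200/450 = 62.667
Step 2: unknown factor x
Step 3: 3 mL brought to 37.5 mL → factor 37.5/3 = 12.5
Step 4: 15 μL brought to 15.9 mL → factor 15900/15 = 1060
Product of known-step factors = 8.3033 × 10^5
Overall factor = 1.00 mM / (0.00587 nM) = 1.7036 × 10^8
x = 1.7036 × 10^8 / 8.3033 × 10^5 = 205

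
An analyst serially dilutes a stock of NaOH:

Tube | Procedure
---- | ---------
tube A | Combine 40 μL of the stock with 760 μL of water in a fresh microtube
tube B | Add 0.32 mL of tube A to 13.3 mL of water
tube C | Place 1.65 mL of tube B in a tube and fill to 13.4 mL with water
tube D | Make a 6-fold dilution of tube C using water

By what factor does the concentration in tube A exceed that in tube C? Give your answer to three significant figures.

Step 1: 40 μL + 760 μL = 800 μL total → factor 800/40 = 20
Step 2: 0.32 mL + 13.3 mL = 13.62 mL total → factor 13.62/0.32 = 42.562
Step 3: 1.65 mL brought to 13.4 mL → factor 13.4/1.65 = 8.1212
Dilution factor to tube A = 20; to tube C = 6913.2
[tube A]/[tube C] = (factor to tube C)/(factor to tube A) = 6913.2/20 = 346

346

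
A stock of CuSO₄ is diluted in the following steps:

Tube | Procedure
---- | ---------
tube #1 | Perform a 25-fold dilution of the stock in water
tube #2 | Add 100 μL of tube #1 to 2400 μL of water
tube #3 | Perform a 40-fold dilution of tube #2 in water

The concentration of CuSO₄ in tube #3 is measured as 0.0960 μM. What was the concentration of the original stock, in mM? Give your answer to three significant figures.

2.40 mM

Step 1: 25-fold → factor 25
Step 2: 100 μL + 2400 μL = 2500 μL total → factor 2500/100 = 25
Step 3: 40-fold → factor 40
Overall dilution factor = 25 × 25 × 40 = 25000
Stock = 0.0960 μM × 25000 = 2400 μM = 2.40 mM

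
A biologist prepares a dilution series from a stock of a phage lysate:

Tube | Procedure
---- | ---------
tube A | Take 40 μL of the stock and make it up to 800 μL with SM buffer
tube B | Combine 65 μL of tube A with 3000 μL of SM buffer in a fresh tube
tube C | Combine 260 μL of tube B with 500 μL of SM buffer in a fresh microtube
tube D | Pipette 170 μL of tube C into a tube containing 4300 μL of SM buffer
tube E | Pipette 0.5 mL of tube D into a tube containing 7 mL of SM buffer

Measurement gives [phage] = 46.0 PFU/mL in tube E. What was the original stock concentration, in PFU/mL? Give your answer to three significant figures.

5.00 × 10^7 PFU/mL

Step 1: 40 μL brought to 800 μL → factor 800/40 = 20
Step 2: 65 μL + 3000 μL = 3065 μL total → factor 3065/65 = 47.154
Step 3: 260 μL + 500 μL = 760 μL total → factor 760/260 = 2.9231
Step 4: 170 μL + 4300 μL = 4470 μL total → factor 4470/170 = 26.294
Step 5: 0.5 mL + 7 mL = 7.5 mL total → factor 7.5/0.5 = 15
Overall dilution factor = 20 × 47.154 × 2.9231 × 26.294 × 15 = 1.0873 × 10^6
Stock = 46.0 PFU/mL × 1.0873 × 10^6 = 5.00 × 10^7 PFU/mL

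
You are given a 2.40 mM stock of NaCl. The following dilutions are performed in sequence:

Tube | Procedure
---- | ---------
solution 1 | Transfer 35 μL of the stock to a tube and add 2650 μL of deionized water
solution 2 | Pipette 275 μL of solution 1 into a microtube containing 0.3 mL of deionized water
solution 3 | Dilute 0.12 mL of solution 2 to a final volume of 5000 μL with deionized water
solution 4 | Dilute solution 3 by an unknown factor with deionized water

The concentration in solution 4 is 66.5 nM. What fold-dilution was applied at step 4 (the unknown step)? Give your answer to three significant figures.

5.40-fold

Step 1: 35 μL + 2650 μL = 2685 μL total → factor 2685/35 = 76.714
Step 2: 275 μL + 0.3 mL = 575 μL total → factor 575/275 = 2.0909
Step 3: 0.12 mL brought to 5000 μL → factor 5/0.12 = 41.667
Step 4: unknown factor x
Product of known-step factors = 6683.4
Overall factor = 2.40 mM / (66.5 nM) = 36090
x = 36090 / 6683.4 = 5.40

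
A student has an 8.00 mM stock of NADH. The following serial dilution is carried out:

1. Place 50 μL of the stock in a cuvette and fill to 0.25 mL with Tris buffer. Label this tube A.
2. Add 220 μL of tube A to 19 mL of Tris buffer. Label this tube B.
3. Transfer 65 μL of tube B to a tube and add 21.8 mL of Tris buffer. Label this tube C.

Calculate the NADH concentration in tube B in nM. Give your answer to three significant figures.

Step 1: 50 μL brought to 0.25 mL → factor 250/50 = 5
Step 2: 220 μL + 19 mL = 19220 μL total → factor 19220/220 = 87.364
Dilution factor through tube B = 5 × 87.364 = 436.82
[tube B] = 8.00 mM / 436.82 = 0.01831 mM = 1.83 × 10^4 nM

1.83 × 10^4 nM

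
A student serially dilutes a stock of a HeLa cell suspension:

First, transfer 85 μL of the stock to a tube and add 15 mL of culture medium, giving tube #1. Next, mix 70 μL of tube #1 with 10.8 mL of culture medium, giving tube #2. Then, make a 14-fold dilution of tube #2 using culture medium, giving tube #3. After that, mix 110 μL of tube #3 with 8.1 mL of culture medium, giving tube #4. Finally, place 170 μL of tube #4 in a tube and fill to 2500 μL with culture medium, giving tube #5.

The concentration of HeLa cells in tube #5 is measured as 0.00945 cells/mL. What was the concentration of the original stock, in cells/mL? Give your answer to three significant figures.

4.00 × 10^6 cells/mL

Step 1: 85 μL + 15 mL = 15085 μL total → factor 15085/85 = 177.47
Step 2: 70 μL + 10.8 mL = 10870 μL total → factor 10870/70 = 155.29
Step 3: 14-fold → factor 14
Step 4: 110 μL + 8.1 mL = 8210 μL total → factor 8210/110 = 74.636
Step 5: 170 μL brought to 2500 μL → factor 2500/170 = 14.706
Overall dilution factor = 177.47 × 155.29 × 14 × 74.636 × 14.706 = 4.2347 × 10^8
Stock = 0.00945 cells/mL × 4.2347 × 10^8 = 4.00 × 10^6 cells/mL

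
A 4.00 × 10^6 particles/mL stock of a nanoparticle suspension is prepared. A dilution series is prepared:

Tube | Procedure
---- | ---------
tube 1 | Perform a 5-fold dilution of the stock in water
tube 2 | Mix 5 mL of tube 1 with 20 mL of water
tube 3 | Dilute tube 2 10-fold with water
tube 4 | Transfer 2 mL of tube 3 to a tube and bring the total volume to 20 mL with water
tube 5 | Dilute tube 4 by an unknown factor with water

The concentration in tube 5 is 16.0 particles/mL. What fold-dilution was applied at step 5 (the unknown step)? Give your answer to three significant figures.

100-fold

Step 1: 5-fold → factor 5
Step 2: 5 mL + 20 mL = 25 mL total → factor 25/5 = 5
Step 3: 10-fold → factor 10
Step 4: 2 mL brought to 20 mL → factor 20/2 = 10
Step 5: unknown factor x
Product of known-step factors = 2500
Overall factor = 4.00 × 10^6 particles/mL / (16.0 particles/mL) = 2.5 × 10^5
x = 2.5 × 10^5 / 2500 = 100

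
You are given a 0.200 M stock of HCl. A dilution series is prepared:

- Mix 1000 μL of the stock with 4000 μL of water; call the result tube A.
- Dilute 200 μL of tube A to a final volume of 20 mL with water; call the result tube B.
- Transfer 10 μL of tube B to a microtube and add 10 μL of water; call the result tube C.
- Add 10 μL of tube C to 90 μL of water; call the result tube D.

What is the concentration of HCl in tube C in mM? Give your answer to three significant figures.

Step 1: 1000 μL + 4000 μL = 5000 μL total → factor 5000/1000 = 5
Step 2: 200 μL brought to 20 mL → factor 20000/200 = 100
Step 3: 10 μL + 10 μL = 20 μL total → factor 20/10 = 2
Dilution factor through tube C = 5 × 100 × 2 = 1000
[tube C] = 0.200 M / 1000 = 0.0002000 M = 0.200 mM

0.200 mM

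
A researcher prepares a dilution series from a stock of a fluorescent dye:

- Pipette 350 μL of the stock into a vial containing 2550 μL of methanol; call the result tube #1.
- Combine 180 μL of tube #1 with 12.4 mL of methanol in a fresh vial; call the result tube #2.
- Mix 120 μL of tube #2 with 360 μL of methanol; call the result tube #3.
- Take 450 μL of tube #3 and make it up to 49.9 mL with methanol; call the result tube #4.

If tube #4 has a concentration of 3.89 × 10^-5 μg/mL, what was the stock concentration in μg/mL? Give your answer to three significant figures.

9.99 μg/mL

Step 1: 350 μL + 2550 μL = 2900 μL total → factor 2900/350 = 8.2857
Step 2: 180 μL + 12.4 mL = 12580 μL total → factor 12580/180 = 69.889
Step 3: 120 μL + 360 μL = 480 μL total → factor 480/120 = 4
Step 4: 450 μL brought to 49.9 mL → factor 49900/450 = 110.89
Overall dilution factor = 8.2857 × 69.889 × 4 × 110.89 = 2.5685 × 10^5
Stock = 3.89 × 10^-5 μg/mL × 2.5685 × 10^5 = 9.99 μg/mL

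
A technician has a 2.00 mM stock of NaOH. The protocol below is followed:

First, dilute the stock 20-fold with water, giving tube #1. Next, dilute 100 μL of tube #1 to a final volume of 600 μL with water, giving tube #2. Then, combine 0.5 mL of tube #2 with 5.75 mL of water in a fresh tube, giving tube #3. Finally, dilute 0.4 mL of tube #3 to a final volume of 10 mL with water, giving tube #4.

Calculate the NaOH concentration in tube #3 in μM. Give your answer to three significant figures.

1.33 μM

Step 1: 20-fold → factor 20
Step 2: 100 μL brought to 600 μL → factor 600/100 = 6
Step 3: 0.5 mL + 5.75 mL = 6.25 mL total → factor 6.25/0.5 = 12.5
Dilution factor through tube #3 = 20 × 6 × 12.5 = 1500
[tube #3] = 2.00 mM / 1500 = 0.001333 mM = 1.33 μM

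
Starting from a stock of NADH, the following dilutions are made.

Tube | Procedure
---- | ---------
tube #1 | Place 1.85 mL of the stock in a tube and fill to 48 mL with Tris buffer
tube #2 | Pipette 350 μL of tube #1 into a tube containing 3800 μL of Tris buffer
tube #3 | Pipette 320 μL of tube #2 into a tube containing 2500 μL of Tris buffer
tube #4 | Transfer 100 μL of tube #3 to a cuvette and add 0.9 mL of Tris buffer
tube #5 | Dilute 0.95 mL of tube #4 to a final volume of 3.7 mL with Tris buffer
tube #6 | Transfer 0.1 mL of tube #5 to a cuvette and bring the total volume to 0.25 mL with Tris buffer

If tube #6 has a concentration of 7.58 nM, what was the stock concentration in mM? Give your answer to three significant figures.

2.00 mM

Step 1: 1.85 mL brought to 48 mL → factor 48/1.85 = 25.946
Step 2: 350 μL + 3800 μL = 4150 μL total → factor 4150/350 = 11.857
Step 3: 320 μL + 2500 μL = 2820 μL total → factor 2820/320 = 8.8125
Step 4: 100 μL + 0.9 mL = 1000 μL total → factor 1000/100 = 10
Step 5: 0.95 mL brought to 3.7 mL → factor 3.7/0.95 = 3.8947
Step 6: 0.1 mL brought to 0.25 mL → factor 0.25/0.1 = 2.5
Overall dilution factor = 25.946 × 11.857 × 8.8125 × 10 × 3.8947 × 2.5 = 2.6398 × 10^5
Stock = 7.58 nM × 2.6398 × 10^5 = 2.001 × 10^6 nM = 2.00 mM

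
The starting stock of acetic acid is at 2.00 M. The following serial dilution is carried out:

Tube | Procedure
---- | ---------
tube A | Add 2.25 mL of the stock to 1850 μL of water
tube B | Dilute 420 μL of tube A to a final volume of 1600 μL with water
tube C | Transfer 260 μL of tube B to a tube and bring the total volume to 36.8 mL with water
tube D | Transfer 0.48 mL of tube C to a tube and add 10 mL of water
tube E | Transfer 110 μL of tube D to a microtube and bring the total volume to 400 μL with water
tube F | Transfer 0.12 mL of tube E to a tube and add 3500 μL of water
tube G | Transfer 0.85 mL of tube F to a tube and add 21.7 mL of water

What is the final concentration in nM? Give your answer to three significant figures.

Step 1: 2.25 mL + 1850 μL = 4.1 mL total → factor 4.1/2.25 = 1.8222
Step 2: 420 μL brought to 1600 μL → factor 1600/420 = 3.8095
Step 3: 260 μL brought to 36.8 mL → factor 36800/260 = 141.54
Step 4: 0.48 mL + 10 mL = 10.48 mL total → factor 10.48/0.48 = 21.833
Step 5: 110 μL brought to 400 μL → factor 400/110 = 3.6364
Step 6: 0.12 mL + 3500 μL = 3.62 mL total → factor 3.62/0.12 = 30.167
Step 7: 0.85 mL + 21.7 mL = 22.55 mL total → factor 22.55/0.85 = 26.529
Overall dilution factor = 1.8222 × 3.8095 × 141.54 × 21.833 × 3.6364 × 30.167 × 26.529 = 6.2429 × 10^7
Final = 2.00 M / 6.2429 × 10^7 = 3.204 × 10^-8 M = 32.0 nM

32.0 nM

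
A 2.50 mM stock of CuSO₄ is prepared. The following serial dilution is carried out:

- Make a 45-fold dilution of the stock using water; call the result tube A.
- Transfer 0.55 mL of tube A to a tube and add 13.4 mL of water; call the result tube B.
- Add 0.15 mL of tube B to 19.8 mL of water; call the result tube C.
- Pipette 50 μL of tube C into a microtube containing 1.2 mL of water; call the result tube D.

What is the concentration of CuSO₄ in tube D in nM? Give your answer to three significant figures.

0.659 nM

Step 1: 45-fold → factor 45
Step 2: 0.55 mL + 13.4 mL = 13.95 mL total → factor 13.95/0.55 = 25.364
Step 3: 0.15 mL + 19.8 mL = 19.95 mL total → factor 19.95/0.15 = 133
Step 4: 50 μL + 1.2 mL = 1250 μL total → factor 1250/50 = 25
Overall dilution factor = 45 × 25.364 × 133 × 25 = 3.795 × 10^6
Final = 2.50 mM / 3.795 × 10^6 = 6.588 × 10^-7 mM = 0.659 nM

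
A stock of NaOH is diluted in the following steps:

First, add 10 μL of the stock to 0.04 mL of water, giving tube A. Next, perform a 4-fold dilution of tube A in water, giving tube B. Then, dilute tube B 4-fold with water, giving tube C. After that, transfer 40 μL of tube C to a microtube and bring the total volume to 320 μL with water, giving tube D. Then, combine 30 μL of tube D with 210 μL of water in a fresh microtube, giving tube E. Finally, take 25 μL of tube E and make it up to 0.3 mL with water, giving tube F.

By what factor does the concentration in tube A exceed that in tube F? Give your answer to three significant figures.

1.23 × 10^4

Step 1: 10 μL + 0.04 mL = 50 μL total → factor 50/10 = 5
Step 2: 4-fold → factor 4
Step 3: 4-fold → factor 4
Step 4: 40 μL brought to 320 μL → factor 320/40 = 8
Step 5: 30 μL + 210 μL = 240 μL total → factor 240/30 = 8
Step 6: 25 μL brought to 0.3 mL → factor 300/25 = 12
Dilution factor to tube A = 5; to tube F = 61440
[tube A]/[tube F] = (factor to tube F)/(factor to tube A) = 61440/5 = 1.23 × 10^4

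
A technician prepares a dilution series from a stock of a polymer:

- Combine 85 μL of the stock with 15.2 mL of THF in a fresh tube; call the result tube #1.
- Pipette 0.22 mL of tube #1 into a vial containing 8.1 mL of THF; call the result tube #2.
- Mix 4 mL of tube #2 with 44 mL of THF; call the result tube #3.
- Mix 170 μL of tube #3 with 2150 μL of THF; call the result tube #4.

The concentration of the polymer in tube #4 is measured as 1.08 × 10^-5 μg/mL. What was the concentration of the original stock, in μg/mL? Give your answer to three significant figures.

12.0 μg/mL

Step 1: 85 μL + 15.2 mL = 15285 μL total → factor 15285/85 = 179.82
Step 2: 0.22 mL + 8.1 mL = 8.32 mL total → factor 8.32/0.22 = 37.818
Step 3: 4 mL + 44 mL = 48 mL total → factor 48/4 = 12
Step 4: 170 μL + 2150 μL = 2320 μL total → factor 2320/170 = 13.647
Overall dilution factor = 179.82 × 37.818 × 12 × 13.647 = 1.1137 × 10^6
Stock = 1.08 × 10^-5 μg/mL × 1.1137 × 10^6 = 12.0 μg/mL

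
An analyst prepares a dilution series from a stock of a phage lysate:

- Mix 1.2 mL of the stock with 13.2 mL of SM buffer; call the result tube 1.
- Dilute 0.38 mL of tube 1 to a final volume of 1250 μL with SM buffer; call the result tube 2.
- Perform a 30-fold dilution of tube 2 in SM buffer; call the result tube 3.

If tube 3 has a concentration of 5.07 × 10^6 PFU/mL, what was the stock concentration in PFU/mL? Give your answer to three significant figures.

6.00 × 10^9 PFU/mL

Step 1: 1.2 mL + 13.2 mL = 14.4 mL total → factor 14.4/1.2 = 12
Step 2: 0.38 mL brought to 1250 μL → factor 1.25/0.38 = 3.2895
Step 3: 30-fold → factor 30
Overall dilution factor = 12 × 3.2895 × 30 = 1184.2
Stock = 5.07 × 10^6 PFU/mL × 1184.2 = 6.00 × 10^9 PFU/mL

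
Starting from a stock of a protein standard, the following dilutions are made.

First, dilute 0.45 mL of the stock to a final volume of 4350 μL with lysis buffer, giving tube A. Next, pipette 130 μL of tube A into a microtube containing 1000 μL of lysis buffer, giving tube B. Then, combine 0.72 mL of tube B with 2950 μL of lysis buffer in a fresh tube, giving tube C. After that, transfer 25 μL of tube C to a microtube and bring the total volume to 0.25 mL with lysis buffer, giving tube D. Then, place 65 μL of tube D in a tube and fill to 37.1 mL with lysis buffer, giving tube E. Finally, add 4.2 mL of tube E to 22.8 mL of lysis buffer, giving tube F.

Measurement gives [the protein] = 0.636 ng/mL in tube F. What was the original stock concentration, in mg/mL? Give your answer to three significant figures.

9.99 mg/mL

Step 1: 0.45 mL brought to 4350 μL → factor 4.35/0.45 = 9.6667
Step 2: 130 μL + 1000 μL = 1130 μL total → factor 1130/130 = 8.6923
Step 3: 0.72 mL + 2950 μL = 3.67 mL total → factor 3.67/0.72 = 5.0972
Step 4: 25 μL brought to 0.25 mL → factor 250/25 = 10
Step 5: 65 μL brought to 37.1 mL → factor 37100/65 = 570.77
Step 6: 4.2 mL + 22.8 mL = 27 mL total → factor 27/4.2 = 6.4286
Overall dilution factor = 9.6667 × 8.6923 × 5.0972 × 10 × 570.77 × 6.4286 = 1.5715 × 10^7
Stock = 0.636 ng/mL × 1.5715 × 10^7 = 9.995 × 10^6 ng/mL = 9.99 mg/mL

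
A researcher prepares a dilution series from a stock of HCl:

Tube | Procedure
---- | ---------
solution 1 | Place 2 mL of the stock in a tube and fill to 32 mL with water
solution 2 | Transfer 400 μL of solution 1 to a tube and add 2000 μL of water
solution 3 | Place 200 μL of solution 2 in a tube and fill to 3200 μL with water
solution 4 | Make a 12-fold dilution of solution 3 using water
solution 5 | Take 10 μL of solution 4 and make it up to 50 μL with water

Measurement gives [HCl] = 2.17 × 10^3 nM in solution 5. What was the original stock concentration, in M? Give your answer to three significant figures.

Step 1: 2 mL brought to 32 mL → factor 32/2 = 16
Step 2: 400 μL + 2000 μL = 2400 μL total → factor 2400/400 = 6
Step 3: 200 μL brought to 3200 μL → factor 3200/200 = 16
Step 4: 12-fold → factor 12
Step 5: 10 μL brought to 50 μL → factor 50/10 = 5
Overall dilution factor = 16 × 6 × 16 × 12 × 5 = 92160
Stock = 2.17 × 10^3 nM × 92160 = 2.000 × 10^8 nM = 0.200 M

0.200 M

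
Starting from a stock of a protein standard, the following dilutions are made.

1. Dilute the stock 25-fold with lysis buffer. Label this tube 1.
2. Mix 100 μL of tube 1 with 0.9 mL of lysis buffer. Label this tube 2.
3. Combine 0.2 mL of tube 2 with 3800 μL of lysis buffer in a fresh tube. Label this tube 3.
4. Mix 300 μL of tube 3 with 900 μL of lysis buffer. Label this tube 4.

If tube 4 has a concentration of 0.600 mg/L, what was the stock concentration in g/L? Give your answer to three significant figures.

Step 1: 25-fold → factor 25
Step 2: 100 μL + 0.9 mL = 1000 μL total → factor 1000/100 = 10
Step 3: 0.2 mL + 3800 μL = 4 mL total → factor 4/0.2 = 20
Step 4: 300 μL + 900 μL = 1200 μL total → factor 1200/300 = 4
Overall dilution factor = 25 × 10 × 20 × 4 = 20000
Stock = 0.600 mg/L × 20000 = 1.200 × 10^4 mg/L = 12.0 g/L

12.0 g/L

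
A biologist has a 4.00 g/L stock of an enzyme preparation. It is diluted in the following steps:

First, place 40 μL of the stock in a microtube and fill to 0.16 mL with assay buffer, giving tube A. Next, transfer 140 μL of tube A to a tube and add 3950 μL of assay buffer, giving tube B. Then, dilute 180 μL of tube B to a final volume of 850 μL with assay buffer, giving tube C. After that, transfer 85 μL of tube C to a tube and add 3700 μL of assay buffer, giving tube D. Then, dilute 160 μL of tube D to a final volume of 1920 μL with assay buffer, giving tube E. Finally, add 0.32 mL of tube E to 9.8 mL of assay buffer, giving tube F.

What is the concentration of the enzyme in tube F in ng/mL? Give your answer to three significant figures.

0.429 ng/mL

Step 1: 40 μL brought to 0.16 mL → factor 160/40 = 4
Step 2: 140 μL + 3950 μL = 4090 μL total → factor 4090/140 = 29.214
Step 3: 180 μL brought to 850 μL → factor 850/180 = 4.7222
Step 4: 85 μL + 3700 μL = 3785 μL total → factor 3785/85 = 44.529
Step 5: 160 μL brought to 1920 μL → factor 1920/160 = 12
Step 6: 0.32 mL + 9.8 mL = 10.12 mL total → factor 10.12/0.32 = 31.625
Overall dilution factor = 4 × 29.214 × 4.7222 × 44.529 × 12 × 31.625 = 9.3252 × 10^6
Final = 4.00 g/L / 9.3252 × 10^6 = 4.289 × 10^-7 g/L = 0.429 ng/mL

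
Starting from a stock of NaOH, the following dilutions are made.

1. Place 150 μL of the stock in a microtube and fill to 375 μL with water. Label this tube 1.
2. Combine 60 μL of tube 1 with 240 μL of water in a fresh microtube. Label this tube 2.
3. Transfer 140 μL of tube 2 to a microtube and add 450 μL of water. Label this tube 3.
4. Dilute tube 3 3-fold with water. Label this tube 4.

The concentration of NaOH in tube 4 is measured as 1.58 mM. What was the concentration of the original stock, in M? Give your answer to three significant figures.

0.250 M

Step 1: 150 μL brought to 375 μL → factor 375/150 = 2.5
Step 2: 60 μL + 240 μL = 300 μL total → factor 300/60 = 5
Step 3: 140 μL + 450 μL = 590 μL total → factor 590/140 = 4.2143
Step 4: 3-fold → factor 3
Overall dilution factor = 2.5 × 5 × 4.2143 × 3 = 158.04
Stock = 1.58 mM × 158.04 = 249.7 mM = 0.250 M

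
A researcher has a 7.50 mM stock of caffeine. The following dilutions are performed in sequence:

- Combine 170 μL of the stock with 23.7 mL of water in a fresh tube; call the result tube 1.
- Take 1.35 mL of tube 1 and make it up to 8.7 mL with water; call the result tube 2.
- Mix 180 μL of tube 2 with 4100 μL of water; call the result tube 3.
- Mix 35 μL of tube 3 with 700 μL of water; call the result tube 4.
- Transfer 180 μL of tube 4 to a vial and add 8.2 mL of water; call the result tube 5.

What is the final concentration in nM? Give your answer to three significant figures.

0.357 nM

Step 1: 170 μL + 23.7 mL = 23870 μL total → factor 23870/170 = 140.41
Step 2: 1.35 mL brought to 8.7 mL → factor 8.7/1.35 = 6.4444
Step 3: 180 μL + 4100 μL = 4280 μL total → factor 4280/180 = 23.778
Step 4: 35 μL + 700 μL = 735 μL total → factor 735/35 = 21
Step 5: 180 μL + 8.2 mL = 8380 μL total → factor 8380/180 = 46.556
Overall dilution factor = 140.41 × 6.4444 × 23.778 × 21 × 46.556 = 2.1035 × 10^7
Final = 7.50 mM / 2.1035 × 10^7 = 3.565 × 10^-7 mM = 0.357 nM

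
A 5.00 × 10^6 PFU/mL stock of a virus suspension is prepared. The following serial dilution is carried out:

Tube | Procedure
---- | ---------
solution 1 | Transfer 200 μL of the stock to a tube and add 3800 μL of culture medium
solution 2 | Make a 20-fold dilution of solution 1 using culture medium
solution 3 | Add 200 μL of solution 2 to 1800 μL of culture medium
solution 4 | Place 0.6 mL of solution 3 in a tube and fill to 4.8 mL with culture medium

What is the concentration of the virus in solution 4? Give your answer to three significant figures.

156 PFU/mL

Step 1: 200 μL + 3800 μL = 4000 μL total → factor 4000/200 = 20
Step 2: 20-fold → factor 20
Step 3: 200 μL + 1800 μL = 2000 μL total → factor 2000/200 = 10
Step 4: 0.6 mL brought to 4.8 mL → factor 4.8/0.6 = 8
Overall dilution factor = 20 × 20 × 10 × 8 = 32000
Final = 5.00 × 10^6 PFU/mL / 32000 = 156 PFU/mL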